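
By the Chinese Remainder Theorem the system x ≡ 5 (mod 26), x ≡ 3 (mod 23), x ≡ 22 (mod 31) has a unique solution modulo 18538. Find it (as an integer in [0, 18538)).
The moduli 26, 23, 31 are pairwise coprime, so by the CRT there is a unique solution mod 26·23·31 = 18538.
Solve by successive substitution. Start with x ≡ 5 (mod 26).
  Combine with x ≡ 3 (mod 23): write x = 5 + 26·t and require 5 + 26·t ≡ 3 (mod 23), i.e. 26·t ≡ 3 − 5 ≡ 21 (mod 23). Since 26^(−1) ≡ 8 (mod 23) (26 ≡ 3 (mod 23)), t ≡ 8·21 ≡ 7 (mod 23). So x ≡ 5 + 26·7 = 187 (mod 598).
  Combine with x ≡ 22 (mod 31): write x = 187 + 598·t and require 187 + 598·t ≡ 22 (mod 31), i.e. 598·t ≡ 22 − 187 ≡ 21 (mod 31). Since 598^(−1) ≡ 7 (mod 31) (598 ≡ 9 (mod 31)), t ≡ 7·21 ≡ 23 (mod 31). So x ≡ 187 + 598·23 = 13941 (mod 18538).
Unique solution in [0, 18538): x = 13941.

Final answer: x ≡ 13941 (mod 18538); the representative in [0, 18538) is 13941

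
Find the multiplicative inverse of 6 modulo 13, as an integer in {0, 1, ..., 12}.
Apply the extended Euclidean algorithm to (13, 6), tracking rows (r, s, t) with s·13 + t·6 = r. Each division r_prev = q·r_cur + r_new produces the new row as (previous row) − q·(current row):
  row A: (13, 1, 0)   [1·13 + 0·6 = 13]
  row B: (6, 0, 1)   [0·13 + 1·6 = 6]
  13 = 2·6 + 1   → row C = row A − 2·row B = (1, 1, −2)   [check: 1·13 − 2·6 = 1]
  6 = 6·1 + 0   → remainder 0, stop. gcd = 1 (last nonzero row C).
The gcd is 1, so 6 is invertible mod 13. The last nonzero row gives 1·13 − 2·6 = 1, so t = −2. So 6^(−1) ≡ −2 ≡ 11 (mod 13). Verify: 6 · 11 = 66 ≡ 1 (mod 13). ✓

Final answer: 6^(−1) ≡ 11 (mod 13)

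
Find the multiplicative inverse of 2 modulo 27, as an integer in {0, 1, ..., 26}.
2^(−1) ≡ 14 (mod 27)

Apply the extended Euclidean algorithm to (27, 2), tracking rows (r, s, t) with s·27 + t·2 = r. Each division r_prev = q·r_cur + r_new produces the new row as (previous row) − q·(current row):
  row A: (27, 1, 0)   [1·27 + 0·2 = 27]
  row B: (2, 0, 1)   [0·27 + 1·2 = 2]
  27 = 13·2 + 1   → row C = row A − 13·row B = (1, 1, −13)   [check: 1·27 − 13·2 = 1]
  2 = 2·1 + 0   → remainder 0, stop. gcd = 1 (last nonzero row C).
The gcd is 1, so 2 is invertible mod 27. The last nonzero row gives 1·27 − 13·2 = 1, so t = −13. So 2^(−1) ≡ −13 ≡ 14 (mod 27). Verify: 2 · 14 = 28 ≡ 1 (mod 27). ✓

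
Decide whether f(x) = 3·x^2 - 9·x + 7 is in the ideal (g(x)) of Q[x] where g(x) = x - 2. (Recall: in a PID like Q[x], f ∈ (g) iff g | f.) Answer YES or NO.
NO

In Q[x] the ideal (g) consists of all multiples of g, so f ∈ (g) iff g | f, i.e. iff the remainder of f on division by g is 0. Divide f by g (g is monic, so eliminate the leading term of the running remainder at each step):
  leading term 3·x^2: subtract (3·x)·g(x) = 3·x^2 - 6·x, leaving 7 - 3·x
  leading term -3·x: subtract (-3)·g(x) = 6 - 3·x, leaving 1
The remainder r(x) = 1 ≠ 0 (and deg r < deg g), so g ∤ f, i.e. f ∉ (g).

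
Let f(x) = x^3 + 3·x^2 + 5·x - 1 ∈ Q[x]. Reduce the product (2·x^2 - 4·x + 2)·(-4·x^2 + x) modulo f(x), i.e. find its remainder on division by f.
First multiply in Q[x] without reducing: a · b = -8·x^4 + 18·x^3 - 12·x^2 + 2·x. Now divide by f(x) = x^3 + 3·x^2 + 5·x - 1, eliminating the leading term at each step:
  leading term -8·x^4: subtract (-8·x)·f(x) = -8·x^4 - 24·x^3 - 40·x^2 + 8·x, leaving 42·x^3 + 28·x^2 - 6·x
  leading term 42·x^3: subtract (42)·f(x) = 42·x^3 + 126·x^2 + 210·x - 42, leaving -98·x^2 - 216·x + 42
The degree is now < 3, so this is the remainder. Hence a · b ≡ -98·x^2 - 216·x + 42 in Q[x]/(f).

Final answer: a · b ≡ -98·x^2 - 216·x + 42 (mod f(x))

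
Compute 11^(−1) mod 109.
Apply the extended Euclidean algorithm to (109, 11), tracking rows (r, s, t) with s·109 + t·11 = r. Each division r_prev = q·r_cur + r_new produces the new row as (previous row) − q·(current row):
  row A: (109, 1, 0)   [1·109 + 0·11 = 109]
  row B: (11, 0, 1)   [0·109 + 1·11 = 11]
  109 = 9·11 + 10   → row C = row A − 9·row B = (10, 1, −9)   [check: 1·109 − 9·11 = 10]
  11 = 1·10 + 1   → row D = row B − 1·row C = (1, −1, 10)   [check: −1·109 + 10·11 = 1]
  10 = 10·1 + 0   → remainder 0, stop. gcd = 1 (last nonzero row D).
The gcd is 1, so 11 is invertible mod 109. The last nonzero row gives −1·109 + 10·11 = 1, so t = 10. So 11^(−1) ≡ 10 (mod 109). Verify: 11 · 10 = 110 ≡ 1 (mod 109). ✓

Final answer: 11^(−1) ≡ 10 (mod 109)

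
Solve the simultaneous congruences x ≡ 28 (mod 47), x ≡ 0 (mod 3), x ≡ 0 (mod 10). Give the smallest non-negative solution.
x ≡ 780 (mod 1410); the representative in [0, 1410) is 780

The moduli 47, 3, 10 are pairwise coprime, so by the CRT there is a unique solution mod 47·3·10 = 1410.
Solve by successive substitution. Start with x ≡ 28 (mod 47).
  Combine with x ≡ 0 (mod 3): write x = 28 + 47·t and require 28 + 47·t ≡ 0 (mod 3), i.e. 47·t ≡ 0 − 28 ≡ 2 (mod 3). Since 47^(−1) ≡ 2 (mod 3) (47 ≡ 2 (mod 3)), t ≡ 2·2 ≡ 1 (mod 3). So x ≡ 28 + 47·1 = 75 (mod 141).
  Combine with x ≡ 0 (mod 10): write x = 75 + 141·t and require 75 + 141·t ≡ 0 (mod 10), i.e. 141·t ≡ 0 − 75 ≡ 5 (mod 10). Since 141^(−1) ≡ 1 (mod 10) (141 ≡ 1 (mod 10)), t ≡ 1·5 ≡ 5 (mod 10). So x ≡ 75 + 141·5 = 780 (mod 1410).
Unique solution in [0, 1410): x = 780.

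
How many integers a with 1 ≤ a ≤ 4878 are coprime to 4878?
The number of a ∈ {1, ..., 4878} with gcd(a, 4878) = 1 is by definition Euler's totient φ(4878). φ is multiplicative, with φ(p^e) = p^e − p^(e−1). Factorise 4878 = 2 · 3^2 · 271. Then
  φ(4878) = (2 − 1) · (3^2 − 3^1) · (271 − 1) = 1 · 6 · 270 = 1620.
So there are 1620 such integers.

Final answer: 1620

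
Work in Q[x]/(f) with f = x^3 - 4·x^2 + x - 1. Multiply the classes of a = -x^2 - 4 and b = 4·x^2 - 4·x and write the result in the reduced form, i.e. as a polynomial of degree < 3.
First multiply in Q[x] without reducing: a · b = -4·x^4 + 4·x^3 - 16·x^2 + 16·x. Now divide by f(x) = x^3 - 4·x^2 + x - 1, eliminating the leading term at each step:
  leading term -4·x^4: subtract (-4·x)·f(x) = -4·x^4 + 16·x^3 - 4·x^2 + 4·x, leaving -12·x^3 - 12·x^2 + 12·x
  leading term -12·x^3: subtract (-12)·f(x) = -12·x^3 + 48·x^2 - 12·x + 12, leaving -60·x^2 + 24·x - 12
The degree is now < 3, so this is the remainder. Hence a · b ≡ -60·x^2 + 24·x - 12 in Q[x]/(f).

Final answer: a · b ≡ -60·x^2 + 24·x - 12 (mod f(x))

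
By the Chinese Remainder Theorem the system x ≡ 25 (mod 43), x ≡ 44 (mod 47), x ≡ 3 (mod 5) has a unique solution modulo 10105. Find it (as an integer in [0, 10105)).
x ≡ 4368 (mod 10105); the representative in [0, 10105) is 4368

The moduli 43, 47, 5 are pairwise coprime, so by the CRT there is a unique solution mod 43·47·5 = 10105.
Solve by successive substitution. Start with x ≡ 25 (mod 43).
  Combine with x ≡ 44 (mod 47): write x = 25 + 43·t and require 25 + 43·t ≡ 44 (mod 47), i.e. 43·t ≡ 44 − 25 ≡ 19 (mod 47). Since 43^(−1) ≡ 35 (mod 47), t ≡ 35·19 ≡ 7 (mod 47). So x ≡ 25 + 43·7 = 326 (mod 2021).
  Combine with x ≡ 3 (mod 5): write x = 326 + 2021·t and require 326 + 2021·t ≡ 3 (mod 5), i.e. 2021·t ≡ 3 − 326 ≡ 2 (mod 5). Since 2021^(−1) ≡ 1 (mod 5) (2021 ≡ 1 (mod 5)), t ≡ 1·2 ≡ 2 (mod 5). So x ≡ 326 + 2021·2 = 4368 (mod 10105).
Unique solution in [0, 10105): x = 4368.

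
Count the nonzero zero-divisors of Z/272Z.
In Z/272Z each nonzero element is either a unit (gcd with 272 is 1) or a zero-divisor (gcd > 1). The number of units is φ(272): factorise 272 = 2^4 · 17, so φ(272) = (2^4 − 2^3) · (17 − 1) = 8 · 16 = 128. The nonzero elements number 272 − 1 = 271. Hence the nonzero zero-divisors number 271 − 128 = 143.

Final answer: Z/272Z has 143 nonzero zero-divisors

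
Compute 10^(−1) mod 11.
Apply the extended Euclidean algorithm to (11, 10), tracking rows (r, s, t) with s·11 + t·10 = r. Each division r_prev = q·r_cur + r_new produces the new row as (previous row) − q·(current row):
  row A: (11, 1, 0)   [1·11 + 0·10 = 11]
  row B: (10, 0, 1)   [0·11 + 1·10 = 10]
  11 = 1·10 + 1   → row C = row A − 1·row B = (1, 1, −1)   [check: 1·11 − 1·10 = 1]
  10 = 10·1 + 0   → remainder 0, stop. gcd = 1 (last nonzero row C).
The gcd is 1, so 10 is invertible mod 11. The last nonzero row gives 1·11 − 1·10 = 1, so t = −1. So 10^(−1) ≡ −1 ≡ 10 (mod 11). Verify: 10 · 10 = 100 ≡ 1 (mod 11). ✓

Final answer: 10^(−1) ≡ 10 (mod 11)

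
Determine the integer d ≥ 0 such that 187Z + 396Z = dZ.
In the PID Z, (a, b) is generated by gcd(a, b). Compute gcd(396, 187) with the extended Euclidean algorithm, tracking rows (r, s, t) with s·396 + t·187 = r:
  row A: (396, 1, 0)   [1·396 + 0·187 = 396]
  row B: (187, 0, 1)   [0·396 + 1·187 = 187]
  396 = 2·187 + 22   → row C = row A − 2·row B = (22, 1, −2)   [check: 1·396 − 2·187 = 22]
  187 = 8·22 + 11   → row D = row B − 8·row C = (11, −8, 17)   [check: −8·396 + 17·187 = 11]
  22 = 2·11 + 0   → remainder 0, stop. gcd = 11 (last nonzero row D).
So gcd(187, 396) = 11, with Bézout identity −8·396 + 17·187 = 11. Containment (⊇): the Bézout identity exhibits 11 as an element of (187, 396), giving (11) ⊆ (187, 396). Containment (⊆): since 11 | 187 and 11 | 396 (187 = 11·17, 396 = 11·36), every Z-linear combination of 187 and 396 is divisible by 11, so (187, 396) ⊆ (11). Therefore (187, 396) = (11), d = 11.

Final answer: (187, 396) = (11); d = 11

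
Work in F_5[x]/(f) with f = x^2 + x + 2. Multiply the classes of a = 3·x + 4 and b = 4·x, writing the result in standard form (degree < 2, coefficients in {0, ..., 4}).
a · b ≡ 4·x + 1 (mod f(x))

Multiply as integer polynomials: a · b = 12·x^2 + 16·x. Reducing coefficients mod 5: a · b ≡ 2·x^2 + x. Now divide by f(x) = x^2 + x + 2 in F_5[x], eliminating the leading term at each step:
  leading term 2·x^2: subtract (2)·f(x) = 2·x^2 + 2·x + 4, leaving 4·x + 1 (coefficients mod 5)
The degree is now < 2, so this is the remainder. Hence a · b ≡ 4·x + 1 in F_5[x]/(f).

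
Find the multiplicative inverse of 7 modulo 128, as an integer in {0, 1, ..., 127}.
7^(−1) ≡ 55 (mod 128)

Apply the extended Euclidean algorithm to (128, 7), tracking rows (r, s, t) with s·128 + t·7 = r. Each division r_prev = q·r_cur + r_new produces the new row as (previous row) − q·(current row):
  row A: (128, 1, 0)   [1·128 + 0·7 = 128]
  row B: (7, 0, 1)   [0·128 + 1·7 = 7]
  128 = 18·7 + 2   → row C = row A − 18·row B = (2, 1, −18)   [check: 1·128 − 18·7 = 2]
  7 = 3·2 + 1   → row D = row B − 3·row C = (1, −3, 55)   [check: −3·128 + 55·7 = 1]
  2 = 2·1 + 0   → remainder 0, stop. gcd = 1 (last nonzero row D).
The gcd is 1, so 7 is invertible mod 128. The last nonzero row gives −3·128 + 55·7 = 1, so t = 55. So 7^(−1) ≡ 55 (mod 128). Verify: 7 · 55 = 385 ≡ 1 (mod 128). ✓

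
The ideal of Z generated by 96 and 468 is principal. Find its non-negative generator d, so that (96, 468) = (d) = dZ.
In the PID Z, (a, b) is generated by gcd(a, b). Compute gcd(468, 96) with the extended Euclidean algorithm, tracking rows (r, s, t) with s·468 + t·96 = r:
  row A: (468, 1, 0)   [1·468 + 0·96 = 468]
  row B: (96, 0, 1)   [0·468 + 1·96 = 96]
  468 = 4·96 + 84   → row C = row A − 4·row B = (84, 1, −4)   [check: 1·468 − 4·96 = 84]
  96 = 1·84 + 12   → row D = row B − 1·row C = (12, −1, 5)   [check: −1·468 + 5·96 = 12]
  84 = 7·12 + 0   → remainder 0, stop. gcd = 12 (last nonzero row D).
So gcd(96, 468) = 12, with Bézout identity −1·468 + 5·96 = 12. Containment (⊇): the Bézout identity exhibits 12 as an element of (96, 468), giving (12) ⊆ (96, 468). Containment (⊆): since 12 | 96 and 12 | 468 (96 = 12·8, 468 = 12·39), every Z-linear combination of 96 and 468 is divisible by 12, so (96, 468) ⊆ (12). Therefore (96, 468) = (12), d = 12.

Final answer: (96, 468) = (12); d = 12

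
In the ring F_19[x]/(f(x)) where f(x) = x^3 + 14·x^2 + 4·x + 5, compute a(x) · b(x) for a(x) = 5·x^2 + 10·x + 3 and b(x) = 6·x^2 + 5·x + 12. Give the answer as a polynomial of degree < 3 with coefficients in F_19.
Multiply as integer polynomials: a · b = 30·x^4 + 85·x^3 + 128·x^2 + 135·x + 36. Reducing coefficients mod 19: a · b ≡ 11·x^4 + 9·x^3 + 14·x^2 + 2·x + 17. Now divide by f(x) = x^3 + 14·x^2 + 4·x + 5 in F_19[x], eliminating the leading term at each step:
  leading term 11·x^4: subtract (11·x)·f(x) = 11·x^4 + 2·x^3 + 6·x^2 + 17·x, leaving 7·x^3 + 8·x^2 + 4·x + 17 (coefficients mod 19)
  leading term 7·x^3: subtract (7)·f(x) = 7·x^3 + 3·x^2 + 9·x + 16, leaving 5·x^2 + 14·x + 1 (coefficients mod 19)
The degree is now < 3, so this is the remainder. Hence a · b ≡ 5·x^2 + 14·x + 1 in F_19[x]/(f).

Final answer: a · b ≡ 5·x^2 + 14·x + 1 (mod f(x))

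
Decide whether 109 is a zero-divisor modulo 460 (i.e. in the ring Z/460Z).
NO

gcd(109, 460) = 1, so 109 is a unit in Z/460Z (it has a multiplicative inverse). A unit cannot be a zero-divisor: if 109·b ≡ 0 then multiplying both sides by 109^(−1) gives b ≡ 0. So 109 is not a zero-divisor.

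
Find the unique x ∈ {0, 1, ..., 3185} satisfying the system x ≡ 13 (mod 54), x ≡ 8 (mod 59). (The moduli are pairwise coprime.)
The moduli 54, 59 are pairwise coprime, so by the CRT there is a unique solution mod 54·59 = 3186.
Solve by successive substitution. Start with x ≡ 13 (mod 54).
  Combine with x ≡ 8 (mod 59): write x = 13 + 54·t and require 13 + 54·t ≡ 8 (mod 59), i.e. 54·t ≡ 8 − 13 ≡ 54 (mod 59). Since 54^(−1) ≡ 47 (mod 59), t ≡ 47·54 ≡ 1 (mod 59). So x ≡ 13 + 54·1 = 67 (mod 3186).
Unique solution in [0, 3186): x = 67.

Final answer: x ≡ 67 (mod 3186); the representative in [0, 3186) is 67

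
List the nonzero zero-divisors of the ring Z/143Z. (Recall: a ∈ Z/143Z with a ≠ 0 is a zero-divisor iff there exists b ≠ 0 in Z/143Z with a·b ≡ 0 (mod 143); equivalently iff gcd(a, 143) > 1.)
nonzero zero-divisors of Z/143Z = {11, 13, 22, 26, 33, 39, 44, 52, 55, 65, 66, 77, 78, 88, 91, 99, 104, 110, 117, 121, 130, 132}

An element a ∈ Z/143Z (with a ≠ 0) is a zero-divisor iff gcd(a, 143) > 1 (because a is a unit precisely when gcd(a, n) = 1, and in Z/nZ every nonzero, non-unit element is a zero-divisor). Scan a = 1, ..., 142 and keep those with gcd(a, 143) > 1:
  gcd(11, 143) = 11, gcd(13, 143) = 13, gcd(22, 143) = 11, gcd(26, 143) = 13, gcd(33, 143) = 11, gcd(39, 143) = 13, gcd(44, 143) = 11, gcd(52, 143) = 13, gcd(55, 143) = 11, gcd(65, 143) = 13, gcd(66, 143) = 11, gcd(77, 143) = 11, gcd(78, 143) = 13, gcd(88, 143) = 11, gcd(91, 143) = 13, gcd(99, 143) = 11, gcd(104, 143) = 13, gcd(110, 143) = 11, gcd(117, 143) = 13, gcd(121, 143) = 11, gcd(130, 143) = 13, gcd(132, 143) = 11.
All other a ∈ {1, ..., 142} have gcd(a, 143) = 1 and are units. So the nonzero zero-divisors are exactly the 22 values of a appearing in this scan.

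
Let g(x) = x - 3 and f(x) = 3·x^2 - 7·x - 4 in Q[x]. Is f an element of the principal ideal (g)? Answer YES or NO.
NO

In Q[x] the ideal (g) consists of all multiples of g, so f ∈ (g) iff g | f, i.e. iff the remainder of f on division by g is 0. Divide f by g (g is monic, so eliminate the leading term of the running remainder at each step):
  leading term 3·x^2: subtract (3·x)·g(x) = 3·x^2 - 9·x, leaving 2·x - 4
  leading term 2·x: subtract (2)·g(x) = 2·x - 6, leaving 2
The remainder r(x) = 2 ≠ 0 (and deg r < deg g), so g ∤ f, i.e. f ∉ (g).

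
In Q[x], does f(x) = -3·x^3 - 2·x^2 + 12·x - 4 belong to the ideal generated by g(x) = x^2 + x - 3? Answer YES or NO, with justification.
NO

In Q[x] the ideal (g) consists of all multiples of g, so f ∈ (g) iff g | f, i.e. iff the remainder of f on division by g is 0. Divide f by g (g is monic, so eliminate the leading term of the running remainder at each step):
  leading term -3·x^3: subtract (-3·x)·g(x) = -3·x^3 - 3·x^2 + 9·x, leaving x^2 + 3·x - 4
  leading term x^2: subtract (1)·g(x) = x^2 + x - 3, leaving 2·x - 1
The remainder r(x) = 2·x - 1 ≠ 0 (and deg r < deg g), so g ∤ f, i.e. f ∉ (g).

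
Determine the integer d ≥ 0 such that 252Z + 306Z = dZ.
(252, 306) = (18); d = 18

In the PID Z, (a, b) is generated by gcd(a, b). Compute gcd(306, 252) with the extended Euclidean algorithm, tracking rows (r, s, t) with s·306 + t·252 = r:
  row A: (306, 1, 0)   [1·306 + 0·252 = 306]
  row B: (252, 0, 1)   [0·306 + 1·252 = 252]
  306 = 1·252 + 54   → row C = row A − 1·row B = (54, 1, −1)   [check: 1·306 − 1·252 = 54]
  252 = 4·54 + 36   → row D = row B − 4·row C = (36, −4, 5)   [check: −4·306 + 5·252 = 36]
  54 = 1·36 + 18   → row E = row C − 1·row D = (18, 5, −6)   [check: 5·306 − 6·252 = 18]
  36 = 2·18 + 0   → remainder 0, stop. gcd = 18 (last nonzero row E).
So gcd(252, 306) = 18, with Bézout identity 5·306 − 6·252 = 18. Containment (⊇): the Bézout identity exhibits 18 as an element of (252, 306), giving (18) ⊆ (252, 306). Containment (⊆): since 18 | 252 and 18 | 306 (252 = 18·14, 306 = 18·17), every Z-linear combination of 252 and 306 is divisible by 18, so (252, 306) ⊆ (18). Therefore (252, 306) = (18), d = 18.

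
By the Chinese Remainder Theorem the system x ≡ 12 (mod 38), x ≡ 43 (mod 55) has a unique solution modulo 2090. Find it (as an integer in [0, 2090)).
x ≡ 1418 (mod 2090); the representative in [0, 2090) is 1418

The moduli 38, 55 are pairwise coprime, so by the CRT there is a unique solution mod 38·55 = 2090.
Solve by successive substitution. Start with x ≡ 12 (mod 38).
  Combine with x ≡ 43 (mod 55): write x = 12 + 38·t and require 12 + 38·t ≡ 43 (mod 55), i.e. 38·t ≡ 43 − 12 ≡ 31 (mod 55). Since 38^(−1) ≡ 42 (mod 55), t ≡ 42·31 ≡ 37 (mod 55). So x ≡ 12 + 38·37 = 1418 (mod 2090).
Unique solution in [0, 2090): x = 1418.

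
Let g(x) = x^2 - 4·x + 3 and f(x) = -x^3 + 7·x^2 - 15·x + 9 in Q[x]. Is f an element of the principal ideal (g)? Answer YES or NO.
YES

In Q[x] the ideal (g) consists of all multiples of g, so f ∈ (g) iff g | f, i.e. iff the remainder of f on division by g is 0. Divide f by g (g is monic, so eliminate the leading term of the running remainder at each step):
  leading term -x^3: subtract (-x)·g(x) = -x^3 + 4·x^2 - 3·x, leaving 3·x^2 - 12·x + 9
  leading term 3·x^2: subtract (3)·g(x) = 3·x^2 - 12·x + 9, leaving 0
The remainder is 0, so f(x) = g(x) · h(x) with h(x) = 3 - x. Hence g | f, i.e. f ∈ (g).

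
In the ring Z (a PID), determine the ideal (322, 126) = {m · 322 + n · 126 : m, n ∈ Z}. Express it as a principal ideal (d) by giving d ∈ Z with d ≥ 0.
(322, 126) = (14); d = 14

In the PID Z, (a, b) is generated by gcd(a, b). Compute gcd(322, 126) with the extended Euclidean algorithm, tracking rows (r, s, t) with s·322 + t·126 = r:
  row A: (322, 1, 0)   [1·322 + 0·126 = 322]
  row B: (126, 0, 1)   [0·322 + 1·126 = 126]
  322 = 2·126 + 70   → row C = row A − 2·row B = (70, 1, −2)   [check: 1·322 − 2·126 = 70]
  126 = 1·70 + 56   → row D = row B − 1·row C = (56, −1, 3)   [check: −1·322 + 3·126 = 56]
  70 = 1·56 + 14   → row E = row C − 1·row D = (14, 2, −5)   [check: 2·322 − 5·126 = 14]
  56 = 4·14 + 0   → remainder 0, stop. gcd = 14 (last nonzero row E).
So gcd(322, 126) = 14, with Bézout identity 2·322 − 5·126 = 14. Containment (⊇): the Bézout identity exhibits 14 as an element of (322, 126), giving (14) ⊆ (322, 126). Containment (⊆): since 14 | 322 and 14 | 126 (322 = 14·23, 126 = 14·9), every Z-linear combination of 322 and 126 is divisible by 14, so (322, 126) ⊆ (14). Therefore (322, 126) = (14), d = 14.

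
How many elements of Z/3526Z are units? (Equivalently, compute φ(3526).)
An element a ∈ Z/3526Z is a unit iff gcd(a, 3526) = 1, so the number of units is φ(3526). φ is multiplicative, with φ(p^e) = p^e − p^(e−1). Factorise 3526 = 2 · 41 · 43. Then
  φ(3526) = (2 − 1) · (41 − 1) · (43 − 1) = 1 · 40 · 42 = 1680.

Final answer: Z/3526Z has φ(3526) = 1680 units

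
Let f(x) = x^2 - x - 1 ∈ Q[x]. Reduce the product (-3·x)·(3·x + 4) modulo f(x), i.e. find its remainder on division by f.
a · b ≡ -21·x - 9 (mod f(x))

First multiply in Q[x] without reducing: a · b = -9·x^2 - 12·x. Now divide by f(x) = x^2 - x - 1, eliminating the leading term at each step:
  leading term -9·x^2: subtract (-9)·f(x) = -9·x^2 + 9·x + 9, leaving -21·x - 9
The degree is now < 2, so this is the remainder. Hence a · b ≡ -21·x - 9 in Q[x]/(f).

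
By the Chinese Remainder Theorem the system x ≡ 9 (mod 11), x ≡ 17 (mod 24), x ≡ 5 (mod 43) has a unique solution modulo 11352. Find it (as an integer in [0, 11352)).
x ≡ 3617 (mod 11352); the representative in [0, 11352) is 3617

The moduli 11, 24, 43 are pairwise coprime, so by the CRT there is a unique solution mod 11·24·43 = 11352.
Solve by successive substitution. Start with x ≡ 9 (mod 11).
  Combine with x ≡ 17 (mod 24): write x = 9 + 11·t and require 9 + 11·t ≡ 17 (mod 24), i.e. 11·t ≡ 17 − 9 ≡ 8 (mod 24). Since 11^(−1) ≡ 11 (mod 24), t ≡ 11·8 ≡ 16 (mod 24). So x ≡ 9 + 11·16 = 185 (mod 264).
  Combine with x ≡ 5 (mod 43): write x = 185 + 264·t and require 185 + 264·t ≡ 5 (mod 43), i.e. 264·t ≡ 5 − 185 ≡ 35 (mod 43). Since 264^(−1) ≡ 36 (mod 43) (264 ≡ 6 (mod 43)), t ≡ 36·35 ≡ 13 (mod 43). So x ≡ 185 + 264·13 = 3617 (mod 11352).
Unique solution in [0, 11352): x = 3617.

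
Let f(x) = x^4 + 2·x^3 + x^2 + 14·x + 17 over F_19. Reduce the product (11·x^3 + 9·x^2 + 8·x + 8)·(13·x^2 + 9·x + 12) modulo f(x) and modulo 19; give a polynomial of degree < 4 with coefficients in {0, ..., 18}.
Multiply as integer polynomials: a · b = 143·x^5 + 216·x^4 + 317·x^3 + 284·x^2 + 168·x + 96. Reducing coefficients mod 19: a · b ≡ 10·x^5 + 7·x^4 + 13·x^3 + 18·x^2 + 16·x + 1. Now divide by f(x) = x^4 + 2·x^3 + x^2 + 14·x + 17 in F_19[x], eliminating the leading term at each step:
  leading term 10·x^5: subtract (10·x)·f(x) = 10·x^5 + x^4 + 10·x^3 + 7·x^2 + 18·x, leaving 6·x^4 + 3·x^3 + 11·x^2 + 17·x + 1 (coefficients mod 19)
  leading term 6·x^4: subtract (6)·f(x) = 6·x^4 + 12·x^3 + 6·x^2 + 8·x + 7, leaving 10·x^3 + 5·x^2 + 9·x + 13 (coefficients mod 19)
The degree is now < 4, so this is the remainder. Hence a · b ≡ 10·x^3 + 5·x^2 + 9·x + 13 in F_19[x]/(f).

Final answer: a · b ≡ 10·x^3 + 5·x^2 + 9·x + 13 (mod f(x))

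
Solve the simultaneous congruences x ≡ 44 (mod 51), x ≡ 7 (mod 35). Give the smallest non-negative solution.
x ≡ 707 (mod 1785); the representative in [0, 1785) is 707

The moduli 51, 35 are pairwise coprime, so by the CRT there is a unique solution mod 51·35 = 1785.
Solve by successive substitution. Start with x ≡ 44 (mod 51).
  Combine with x ≡ 7 (mod 35): write x = 44 + 51·t and require 44 + 51·t ≡ 7 (mod 35), i.e. 51·t ≡ 7 − 44 ≡ 33 (mod 35). Since 51^(−1) ≡ 11 (mod 35) (51 ≡ 16 (mod 35)), t ≡ 11·33 ≡ 13 (mod 35). So x ≡ 44 + 51·13 = 707 (mod 1785).
Unique solution in [0, 1785): x = 707.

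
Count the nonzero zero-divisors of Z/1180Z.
In Z/1180Z each nonzero element is either a unit (gcd with 1180 is 1) or a zero-divisor (gcd > 1). The number of units is φ(1180): factorise 1180 = 2^2 · 5 · 59, so φ(1180) = (2^2 − 2^1) · (5 − 1) · (59 − 1) = 2 · 4 · 58 = 464. The nonzero elements number 1180 − 1 = 1179. Hence the nonzero zero-divisors number 1179 − 464 = 715.

Final answer: Z/1180Z has 715 nonzero zero-divisors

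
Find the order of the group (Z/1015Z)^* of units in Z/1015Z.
(Z/1015Z)^* consists of the classes a with gcd(a, 1015) = 1, so its order is φ(1015). φ is multiplicative, with φ(p^e) = p^e − p^(e−1). Factorise 1015 = 5 · 7 · 29. Then
  φ(1015) = (5 − 1) · (7 − 1) · (29 − 1) = 4 · 6 · 28 = 672.
Thus |(Z/1015Z)^*| = 672.

Final answer: |(Z/1015Z)^*| = 672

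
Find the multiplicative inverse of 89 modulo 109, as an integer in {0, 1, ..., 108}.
Apply the extended Euclidean algorithm to (109, 89), tracking rows (r, s, t) with s·109 + t·89 = r. Each division r_prev = q·r_cur + r_new produces the new row as (previous row) − q·(current row):
  row A: (109, 1, 0)   [1·109 + 0·89 = 109]
  row B: (89, 0, 1)   [0·109 + 1·89 = 89]
  109 = 1·89 + 20   → row C = row A − 1·row B = (20, 1, −1)   [check: 1·109 − 1·89 = 20]
  89 = 4·20 + 9   → row D = row B − 4·row C = (9, −4, 5)   [check: −4·109 + 5·89 = 9]
  20 = 2·9 + 2   → row E = row C − 2·row D = (2, 9, −11)   [check: 9·109 − 11·89 = 2]
  9 = 4·2 + 1   → row F = row D − 4·row E = (1, −40, 49)   [check: −40·109 + 49·89 = 1]
  2 = 2·1 + 0   → remainder 0, stop. gcd = 1 (last nonzero row F).
The gcd is 1, so 89 is invertible mod 109. The last nonzero row gives −40·109 + 49·89 = 1, so t = 49. So 89^(−1) ≡ 49 (mod 109). Verify: 89 · 49 = 4361 ≡ 1 (mod 109). ✓

Final answer: 89^(−1) ≡ 49 (mod 109)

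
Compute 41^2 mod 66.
31

Use repeated squaring. Binary(2) = 10. Walk through the bits of the exponent 2 left-to-right: at each bit after the leading one, square the running value, then multiply by 41 if the bit is 1 (always reducing mod 66):
  bit 1 = 1 (leading): start with 41.
  bit 2 = 0: square 41^2 = 1681 ≡ 31 (mod 66).
Final value: 41^2 ≡ 31 (mod 66).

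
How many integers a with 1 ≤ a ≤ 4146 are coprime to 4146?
The number of a ∈ {1, ..., 4146} with gcd(a, 4146) = 1 is by definition Euler's totient φ(4146). φ is multiplicative, with φ(p^e) = p^e − p^(e−1). Factorise 4146 = 2 · 3 · 691. Then
  φ(4146) = (2 − 1) · (3 − 1) · (691 − 1) = 1 · 2 · 690 = 1380.
So there are 1380 such integers.

Final answer: 1380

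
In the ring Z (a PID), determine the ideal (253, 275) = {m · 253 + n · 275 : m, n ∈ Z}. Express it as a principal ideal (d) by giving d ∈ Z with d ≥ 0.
In the PID Z, (a, b) is generated by gcd(a, b). Compute gcd(275, 253) with the extended Euclidean algorithm, tracking rows (r, s, t) with s·275 + t·253 = r:
  row A: (275, 1, 0)   [1·275 + 0·253 = 275]
  row B: (253, 0, 1)   [0·275 + 1·253 = 253]
  275 = 1·253 + 22   → row C = row A − 1·row B = (22, 1, −1)   [check: 1·275 − 1·253 = 22]
  253 = 11·22 + 11   → row D = row B − 11·row C = (11, −11, 12)   [check: −11·275 + 12·253 = 11]
  22 = 2·11 + 0   → remainder 0, stop. gcd = 11 (last nonzero row D).
So gcd(253, 275) = 11, with Bézout identity −11·275 + 12·253 = 11. Containment (⊇): the Bézout identity exhibits 11 as an element of (253, 275), giving (11) ⊆ (253, 275). Containment (⊆): since 11 | 253 and 11 | 275 (253 = 11·23, 275 = 11·25), every Z-linear combination of 253 and 275 is divisible by 11, so (253, 275) ⊆ (11). Therefore (253, 275) = (11), d = 11.

Final answer: (253, 275) = (11); d = 11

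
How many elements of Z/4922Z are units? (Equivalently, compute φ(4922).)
Z/4922Z has φ(4922) = 2332 units

An element a ∈ Z/4922Z is a unit iff gcd(a, 4922) = 1, so the number of units is φ(4922). φ is multiplicative, with φ(p^e) = p^e − p^(e−1). Factorise 4922 = 2 · 23 · 107. Then
  φ(4922) = (2 − 1) · (23 − 1) · (107 − 1) = 1 · 22 · 106 = 2332.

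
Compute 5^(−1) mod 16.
Apply the extended Euclidean algorithm to (16, 5), tracking rows (r, s, t) with s·16 + t·5 = r. Each division r_prev = q·r_cur + r_new produces the new row as (previous row) − q·(current row):
  row A: (16, 1, 0)   [1·16 + 0·5 = 16]
  row B: (5, 0, 1)   [0·16 + 1·5 = 5]
  16 = 3·5 + 1   → row C = row A − 3·row B = (1, 1, −3)   [check: 1·16 − 3·5 = 1]
  5 = 5·1 + 0   → remainder 0, stop. gcd = 1 (last nonzero row C).
The gcd is 1, so 5 is invertible mod 16. The last nonzero row gives 1·16 − 3·5 = 1, so t = −3. So 5^(−1) ≡ −3 ≡ 13 (mod 16). Verify: 5 · 13 = 65 ≡ 1 (mod 16). ✓

Final answer: 5^(−1) ≡ 13 (mod 16)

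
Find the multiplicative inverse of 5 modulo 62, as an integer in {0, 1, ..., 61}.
5^(−1) ≡ 25 (mod 62)

Apply the extended Euclidean algorithm to (62, 5), tracking rows (r, s, t) with s·62 + t·5 = r. Each division r_prev = q·r_cur + r_new produces the new row as (previous row) − q·(current row):
  row A: (62, 1, 0)   [1·62 + 0·5 = 62]
  row B: (5, 0, 1)   [0·62 + 1·5 = 5]
  62 = 12·5 + 2   → row C = row A − 12·row B = (2, 1, −12)   [check: 1·62 − 12·5 = 2]
  5 = 2·2 + 1   → row D = row B − 2·row C = (1, −2, 25)   [check: −2·62 + 25·5 = 1]
  2 = 2·1 + 0   → remainder 0, stop. gcd = 1 (last nonzero row D).
The gcd is 1, so 5 is invertible mod 62. The last nonzero row gives −2·62 + 25·5 = 1, so t = 25. So 5^(−1) ≡ 25 (mod 62). Verify: 5 · 25 = 125 ≡ 1 (mod 62). ✓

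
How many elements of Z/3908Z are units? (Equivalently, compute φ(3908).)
Z/3908Z has φ(3908) = 1952 units

An element a ∈ Z/3908Z is a unit iff gcd(a, 3908) = 1, so the number of units is φ(3908). φ is multiplicative, with φ(p^e) = p^e − p^(e−1). Factorise 3908 = 2^2 · 977. Then
  φ(3908) = (2^2 − 2^1) · (977 − 1) = 2 · 976 = 1952.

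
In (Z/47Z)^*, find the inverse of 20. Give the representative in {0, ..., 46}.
Apply the extended Euclidean algorithm to (47, 20), tracking rows (r, s, t) with s·47 + t·20 = r. Each division r_prev = q·r_cur + r_new produces the new row as (previous row) − q·(current row):
  row A: (47, 1, 0)   [1·47 + 0·20 = 47]
  row B: (20, 0, 1)   [0·47 + 1·20 = 20]
  47 = 2·20 + 7   → row C = row A − 2·row B = (7, 1, −2)   [check: 1·47 − 2·20 = 7]
  20 = 2·7 + 6   → row D = row B − 2·row C = (6, −2, 5)   [check: −2·47 + 5·20 = 6]
  7 = 1·6 + 1   → row E = row C − 1·row D = (1, 3, −7)   [check: 3·47 − 7·20 = 1]
  6 = 6·1 + 0   → remainder 0, stop. gcd = 1 (last nonzero row E).
The gcd is 1, so 20 is invertible mod 47. The last nonzero row gives 3·47 − 7·20 = 1, so t = −7. So 20^(−1) ≡ −7 ≡ 40 (mod 47). Verify: 20 · 40 = 800 ≡ 1 (mod 47). ✓

Final answer: 20^(−1) ≡ 40 (mod 47)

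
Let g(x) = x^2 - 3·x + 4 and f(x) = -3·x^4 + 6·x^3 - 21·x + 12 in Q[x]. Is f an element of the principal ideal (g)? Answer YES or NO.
In Q[x] the ideal (g) consists of all multiples of g, so f ∈ (g) iff g | f, i.e. iff the remainder of f on division by g is 0. Divide f by g (g is monic, so eliminate the leading term of the running remainder at each step):
  leading term -3·x^4: subtract (-3·x^2)·g(x) = -3·x^4 + 9·x^3 - 12·x^2, leaving -3·x^3 + 12·x^2 - 21·x + 12
  leading term -3·x^3: subtract (-3·x)·g(x) = -3·x^3 + 9·x^2 - 12·x, leaving 3·x^2 - 9·x + 12
  leading term 3·x^2: subtract (3)·g(x) = 3·x^2 - 9·x + 12, leaving 0
The remainder is 0, so f(x) = g(x) · h(x) with h(x) = -3·x^2 - 3·x + 3. Hence g | f, i.e. f ∈ (g).

Final answer: YES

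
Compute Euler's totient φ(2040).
φ is multiplicative, with φ(p^e) = p^e − p^(e−1). Factorise 2040 = 2^3 · 3 · 5 · 17. Then
  φ(2040) = (2^3 − 2^2) · (3 − 1) · (5 − 1) · (17 − 1) = 4 · 2 · 4 · 16 = 512.

Final answer: φ(2040) = 512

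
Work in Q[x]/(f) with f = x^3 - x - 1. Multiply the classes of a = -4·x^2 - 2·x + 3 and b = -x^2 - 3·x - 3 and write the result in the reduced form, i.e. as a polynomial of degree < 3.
First multiply in Q[x] without reducing: a · b = 4·x^4 + 14·x^3 + 15·x^2 - 3·x - 9. Now divide by f(x) = x^3 - x - 1, eliminating the leading term at each step:
  leading term 4·x^4: subtract (4·x)·f(x) = 4·x^4 - 4·x^2 - 4·x, leaving 14·x^3 + 19·x^2 + x - 9
  leading term 14·x^3: subtract (14)·f(x) = 14·x^3 - 14·x - 14, leaving 19·x^2 + 15·x + 5
The degree is now < 3, so this is the remainder. Hence a · b ≡ 19·x^2 + 15·x + 5 in Q[x]/(f).

Final answer: a · b ≡ 19·x^2 + 15·x + 5 (mod f(x))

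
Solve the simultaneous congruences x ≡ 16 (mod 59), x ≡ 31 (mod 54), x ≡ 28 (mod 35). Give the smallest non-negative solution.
x ≡ 32053 (mod 111510); the representative in [0, 111510) is 32053

The moduli 59, 54, 35 are pairwise coprime, so by the CRT there is a unique solution mod 59·54·35 = 111510.
Solve by successive substitution. Start with x ≡ 16 (mod 59).
  Combine with x ≡ 31 (mod 54): write x = 16 + 59·t and require 16 + 59·t ≡ 31 (mod 54), i.e. 59·t ≡ 31 − 16 ≡ 15 (mod 54). Since 59^(−1) ≡ 11 (mod 54) (59 ≡ 5 (mod 54)), t ≡ 11·15 ≡ 3 (mod 54). So x ≡ 16 + 59·3 = 193 (mod 3186).
  Combine with x ≡ 28 (mod 35): write x = 193 + 3186·t and require 193 + 3186·t ≡ 28 (mod 35), i.e. 3186·t ≡ 28 − 193 ≡ 10 (mod 35). Since 3186^(−1) ≡ 1 (mod 35) (3186 ≡ 1 (mod 35)), t ≡ 1·10 ≡ 10 (mod 35). So x ≡ 193 + 3186·10 = 32053 (mod 111510).
Unique solution in [0, 111510): x = 32053.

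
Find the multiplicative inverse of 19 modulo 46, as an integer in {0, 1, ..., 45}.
Apply the extended Euclidean algorithm to (46, 19), tracking rows (r, s, t) with s·46 + t·19 = r. Each division r_prev = q·r_cur + r_new produces the new row as (previous row) − q·(current row):
  row A: (46, 1, 0)   [1·46 + 0·19 = 46]
  row B: (19, 0, 1)   [0·46 + 1·19 = 19]
  46 = 2·19 + 8   → row C = row A − 2·row B = (8, 1, −2)   [check: 1·46 − 2·19 = 8]
  19 = 2·8 + 3   → row D = row B − 2·row C = (3, −2, 5)   [check: −2·46 + 5·19 = 3]
  8 = 2·3 + 2   → row E = row C − 2·row D = (2, 5, −12)   [check: 5·46 − 12·19 = 2]
  3 = 1·2 + 1   → row F = row D − 1·row E = (1, −7, 17)   [check: −7·46 + 17·19 = 1]
  2 = 2·1 + 0   → remainder 0, stop. gcd = 1 (last nonzero row F).
The gcd is 1, so 19 is invertible mod 46. The last nonzero row gives −7·46 + 17·19 = 1, so t = 17. So 19^(−1) ≡ 17 (mod 46). Verify: 19 · 17 = 323 ≡ 1 (mod 46). ✓

Final answer: 19^(−1) ≡ 17 (mod 46)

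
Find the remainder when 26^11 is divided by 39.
26

Use repeated squaring. Binary(11) = 1011. Walk through the bits of the exponent 11 left-to-right: at each bit after the leading one, square the running value, then multiply by 26 if the bit is 1 (always reducing mod 39):
  bit 1 = 1 (leading): start with 26.
  bit 2 = 0: square 26^2 = 676 ≡ 13 (mod 39).
  bit 3 = 1: square 13^2 = 169 ≡ 13; bit is 1, so multiply 13·26 = 338 ≡ 26 (mod 39).
  bit 4 = 1: square 26^2 = 676 ≡ 13; bit is 1, so multiply 13·26 = 338 ≡ 26 (mod 39).
Final value: 26^11 ≡ 26 (mod 39).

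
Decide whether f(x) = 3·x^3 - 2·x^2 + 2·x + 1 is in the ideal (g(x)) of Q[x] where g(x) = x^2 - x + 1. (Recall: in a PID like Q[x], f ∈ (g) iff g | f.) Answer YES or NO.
In Q[x] the ideal (g) consists of all multiples of g, so f ∈ (g) iff g | f, i.e. iff the remainder of f on division by g is 0. Divide f by g (g is monic, so eliminate the leading term of the running remainder at each step):
  leading term 3·x^3: subtract (3·x)·g(x) = 3·x^3 - 3·x^2 + 3·x, leaving x^2 - x + 1
  leading term x^2: subtract (1)·g(x) = x^2 - x + 1, leaving 0
The remainder is 0, so f(x) = g(x) · h(x) with h(x) = 3·x + 1. Hence g | f, i.e. f ∈ (g).

Final answer: YES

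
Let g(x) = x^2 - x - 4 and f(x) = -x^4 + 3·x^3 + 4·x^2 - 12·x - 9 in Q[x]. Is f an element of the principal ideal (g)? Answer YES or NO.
In Q[x] the ideal (g) consists of all multiples of g, so f ∈ (g) iff g | f, i.e. iff the remainder of f on division by g is 0. Divide f by g (g is monic, so eliminate the leading term of the running remainder at each step):
  leading term -x^4: subtract (-x^2)·g(x) = -x^4 + x^3 + 4·x^2, leaving 2·x^3 - 12·x - 9
  leading term 2·x^3: subtract (2·x)·g(x) = 2·x^3 - 2·x^2 - 8·x, leaving 2·x^2 - 4·x - 9
  leading term 2·x^2: subtract (2)·g(x) = 2·x^2 - 2·x - 8, leaving -2·x - 1
The remainder r(x) = -2·x - 1 ≠ 0 (and deg r < deg g), so g ∤ f, i.e. f ∉ (g).

Final answer: NO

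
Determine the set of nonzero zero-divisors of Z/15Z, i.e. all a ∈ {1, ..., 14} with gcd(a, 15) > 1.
An element a ∈ Z/15Z (with a ≠ 0) is a zero-divisor iff gcd(a, 15) > 1 (because a is a unit precisely when gcd(a, n) = 1, and in Z/nZ every nonzero, non-unit element is a zero-divisor). Scan a = 1, ..., 14 and keep those with gcd(a, 15) > 1:
  gcd(3, 15) = 3, gcd(5, 15) = 5, gcd(6, 15) = 3, gcd(9, 15) = 3, gcd(10, 15) = 5, gcd(12, 15) = 3.
All other a ∈ {1, ..., 14} have gcd(a, 15) = 1 and are units. So the nonzero zero-divisors are exactly the 6 values of a appearing in this scan.

Final answer: nonzero zero-divisors of Z/15Z = {3, 5, 6, 9, 10, 12}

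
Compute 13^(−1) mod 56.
13^(−1) ≡ 13 (mod 56)

Apply the extended Euclidean algorithm to (56, 13), tracking rows (r, s, t) with s·56 + t·13 = r. Each division r_prev = q·r_cur + r_new produces the new row as (previous row) − q·(current row):
  row A: (56, 1, 0)   [1·56 + 0·13 = 56]
  row B: (13, 0, 1)   [0·56 + 1·13 = 13]
  56 = 4·13 + 4   → row C = row A − 4·row B = (4, 1, −4)   [check: 1·56 − 4·13 = 4]
  13 = 3·4 + 1   → row D = row B − 3·row C = (1, −3, 13)   [check: −3·56 + 13·13 = 1]
  4 = 4·1 + 0   → remainder 0, stop. gcd = 1 (last nonzero row D).
The gcd is 1, so 13 is invertible mod 56. The last nonzero row gives −3·56 + 13·13 = 1, so t = 13. So 13^(−1) ≡ 13 (mod 56). Verify: 13 · 13 = 169 ≡ 1 (mod 56). ✓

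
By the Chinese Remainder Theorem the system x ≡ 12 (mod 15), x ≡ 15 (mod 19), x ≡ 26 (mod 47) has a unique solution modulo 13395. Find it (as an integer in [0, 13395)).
The moduli 15, 19, 47 are pairwise coprime, so by the CRT there is a unique solution mod 15·19·47 = 13395.
Solve by successive substitution. Start with x ≡ 12 (mod 15).
  Combine with x ≡ 15 (mod 19): write x = 12 + 15·t and require 12 + 15·t ≡ 15 (mod 19), i.e. 15·t ≡ 15 − 12 ≡ 3 (mod 19). Since 15^(−1) ≡ 14 (mod 19), t ≡ 14·3 ≡ 4 (mod 19). So x ≡ 12 + 15·4 = 72 (mod 285).
  Combine with x ≡ 26 (mod 47): write x = 72 + 285·t and require 72 + 285·t ≡ 26 (mod 47), i.e. 285·t ≡ 26 − 72 ≡ 1 (mod 47). Since 285^(−1) ≡ 16 (mod 47) (285 ≡ 3 (mod 47)), t ≡ 16·1 ≡ 16 (mod 47). So x ≡ 72 + 285·16 = 4632 (mod 13395).
Unique solution in [0, 13395): x = 4632.

Final answer: x ≡ 4632 (mod 13395); the representative in [0, 13395) is 4632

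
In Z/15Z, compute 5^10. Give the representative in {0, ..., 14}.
10

Use repeated squaring. Binary(10) = 1010. Walk through the bits of the exponent 10 left-to-right: at each bit after the leading one, square the running value, then multiply by 5 if the bit is 1 (always reducing mod 15):
  bit 1 = 1 (leading): start with 5.
  bit 2 = 0: square 5^2 = 25 ≡ 10 (mod 15).
  bit 3 = 1: square 10^2 = 100 ≡ 10; bit is 1, so multiply 10·5 = 50 ≡ 5 (mod 15).
  bit 4 = 0: square 5^2 = 25 ≡ 10 (mod 15).
Final value: 5^10 ≡ 10 (mod 15).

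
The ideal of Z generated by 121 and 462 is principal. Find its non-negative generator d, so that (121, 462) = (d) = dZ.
(121, 462) = (11); d = 11

In the PID Z, (a, b) is generated by gcd(a, b). Compute gcd(462, 121) with the extended Euclidean algorithm, tracking rows (r, s, t) with s·462 + t·121 = r:
  row A: (462, 1, 0)   [1·462 + 0·121 = 462]
  row B: (121, 0, 1)   [0·462 + 1·121 = 121]
  462 = 3·121 + 99   → row C = row A − 3·row B = (99, 1, −3)   [check: 1·462 − 3·121 = 99]
  121 = 1·99 + 22   → row D = row B − 1·row C = (22, −1, 4)   [check: −1·462 + 4·121 = 22]
  99 = 4·22 + 11   → row E = row C − 4·row D = (11, 5, −19)   [check: 5·462 − 19·121 = 11]
  22 = 2·11 + 0   → remainder 0, stop. gcd = 11 (last nonzero row E).
So gcd(121, 462) = 11, with Bézout identity 5·462 − 19·121 = 11. Containment (⊇): the Bézout identity exhibits 11 as an element of (121, 462), giving (11) ⊆ (121, 462). Containment (⊆): since 11 | 121 and 11 | 462 (121 = 11·11, 462 = 11·42), every Z-linear combination of 121 and 462 is divisible by 11, so (121, 462) ⊆ (11). Therefore (121, 462) = (11), d = 11.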